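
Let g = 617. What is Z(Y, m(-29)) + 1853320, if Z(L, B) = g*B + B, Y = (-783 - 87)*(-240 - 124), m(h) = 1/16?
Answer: 14826869/8 ≈ 1.8534e+6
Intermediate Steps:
m(h) = 1/16
Y = 316680 (Y = -870*(-364) = 316680)
Z(L, B) = 618*B (Z(L, B) = 617*B + B = 618*B)
Z(Y, m(-29)) + 1853320 = 618*(1/16) + 1853320 = 309/8 + 1853320 = 14826869/8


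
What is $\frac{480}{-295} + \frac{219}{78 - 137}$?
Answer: $- \frac{315}{59} \approx -5.339$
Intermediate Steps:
$\frac{480}{-295} + \frac{219}{78 - 137} = 480 \left(- \frac{1}{295}\right) + \frac{219}{78 - 137} = - \frac{96}{59} + \frac{219}{-59} = - \frac{96}{59} + 219 \left(- \frac{1}{59}\right) = - \frac{96}{59} - \frac{219}{59} = - \frac{315}{59}$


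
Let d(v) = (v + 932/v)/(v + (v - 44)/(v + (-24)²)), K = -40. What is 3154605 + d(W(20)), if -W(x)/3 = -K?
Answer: 216421748852/68605 ≈ 3.1546e+6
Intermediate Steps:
W(x) = -120 (W(x) = -(-3)*(-40) = -3*40 = -120)
d(v) = (v + 932/v)/(v + (-44 + v)/(576 + v)) (d(v) = (v + 932/v)/(v + (-44 + v)/(v + 576)) = (v + 932/v)/(v + (-44 + v)/(576 + v)))
3154605 + d(W(20)) = 3154605 + (536832 + (-120)³ + 576*(-120)² + 932*(-120))/((-120)*(-44 + (-120)² + 577*(-120))) = 3154605 - (536832 - 1728000 + 576*14400 - 111840)/(120*(-44 + 14400 - 69240)) = 3154605 - 1/120*(536832 - 1728000 + 8294400 - 111840)/(-54884) = 3154605 - 1/120*(-1/54884)*6991392 = 3154605 + 72827/68605 = 216421748852/68605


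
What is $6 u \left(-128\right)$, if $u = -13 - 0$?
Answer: $9984$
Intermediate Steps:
$u = -13$ ($u = -13 + 0 = -13$)
$6 u \left(-128\right) = 6 \left(-13\right) \left(-128\right) = \left(-78\right) \left(-128\right) = 9984$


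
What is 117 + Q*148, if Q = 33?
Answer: 5001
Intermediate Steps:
117 + Q*148 = 117 + 33*148 = 117 + 4884 = 5001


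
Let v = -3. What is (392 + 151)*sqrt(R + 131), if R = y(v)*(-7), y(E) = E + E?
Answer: 543*sqrt(173) ≈ 7142.0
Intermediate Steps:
y(E) = 2*E
R = 42 (R = (2*(-3))*(-7) = -6*(-7) = 42)
(392 + 151)*sqrt(R + 131) = (392 + 151)*sqrt(42 + 131) = 543*sqrt(173)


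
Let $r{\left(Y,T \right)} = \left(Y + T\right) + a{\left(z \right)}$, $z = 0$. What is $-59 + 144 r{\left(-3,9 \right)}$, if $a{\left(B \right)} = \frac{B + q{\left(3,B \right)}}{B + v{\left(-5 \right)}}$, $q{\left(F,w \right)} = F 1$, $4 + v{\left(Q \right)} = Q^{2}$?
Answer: $\frac{5779}{7} \approx 825.57$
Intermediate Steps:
$v{\left(Q \right)} = -4 + Q^{2}$
$q{\left(F,w \right)} = F$
$a{\left(B \right)} = \frac{3 + B}{21 + B}$ ($a{\left(B \right)} = \frac{B + 3}{B - \left(4 - \left(-5\right)^{2}\right)} = \frac{3 + B}{B + \left(-4 + 25\right)} = \frac{3 + B}{B + 21} = \frac{3 + B}{21 + B}$)
$r{\left(Y,T \right)} = \frac{1}{7} + T + Y$ ($r{\left(Y,T \right)} = \left(Y + T\right) + \frac{3 + 0}{21 + 0} = \left(T + Y\right) + \frac{1}{21} \cdot 3 = \left(T + Y\right) + \frac{1}{7} = \frac{1}{7} + T + Y$)
$-59 + 144 r{\left(-3,9 \right)} = -59 + 144 \left(\frac{1}{7} + 9 - 3\right) = -59 + 144 \cdot \frac{43}{7} = -59 + \frac{6192}{7} = \frac{5779}{7}$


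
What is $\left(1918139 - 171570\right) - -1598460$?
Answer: $3345029$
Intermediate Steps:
$\left(1918139 - 171570\right) - -1598460 = \left(1918139 - 171570\right) + 1598460 = 1746569 + 1598460 = 3345029$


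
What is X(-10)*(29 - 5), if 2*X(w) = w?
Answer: -120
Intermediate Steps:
X(w) = w/2
X(-10)*(29 - 5) = ((1/2)*(-10))*(29 - 5) = -5*24 = -120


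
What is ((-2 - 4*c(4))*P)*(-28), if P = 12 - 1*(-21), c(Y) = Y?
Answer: 16632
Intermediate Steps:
P = 33 (P = 12 + 21 = 33)
((-2 - 4*c(4))*P)*(-28) = ((-2 - 4*4)*33)*(-28) = ((-2 - 16)*33)*(-28) = -18*33*(-28) = -594*(-28) = 16632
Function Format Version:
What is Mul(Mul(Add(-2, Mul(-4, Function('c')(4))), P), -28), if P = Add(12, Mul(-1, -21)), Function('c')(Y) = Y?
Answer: 16632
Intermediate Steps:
P = 33 (P = Add(12, 21) = 33)
Mul(Mul(Add(-2, Mul(-4, Function('c')(4))), P), -28) = Mul(Mul(Add(-2, Mul(-4, 4)), 33), -28) = Mul(Mul(Add(-2, -16), 33), -28) = Mul(Mul(-18, 33), -28) = Mul(-594, -28) = 16632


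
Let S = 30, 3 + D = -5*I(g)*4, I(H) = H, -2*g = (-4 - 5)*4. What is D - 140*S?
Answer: -4563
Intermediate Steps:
g = 18 (g = -(-4 - 5)*4/2 = -(-9)*4/2 = -½*(-36) = 18)
D = -363 (D = -3 - 5*18*4 = -3 - 90*4 = -3 - 360 = -363)
D - 140*S = -363 - 140*30 = -363 - 4200 = -4563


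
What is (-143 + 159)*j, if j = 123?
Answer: 1968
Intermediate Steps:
(-143 + 159)*j = (-143 + 159)*123 = 16*123 = 1968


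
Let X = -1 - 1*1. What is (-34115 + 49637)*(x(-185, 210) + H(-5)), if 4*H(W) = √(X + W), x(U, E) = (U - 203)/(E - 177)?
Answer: -2007512/11 + 7761*I*√7/2 ≈ -1.825e+5 + 10267.0*I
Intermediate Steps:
X = -2 (X = -1 - 1 = -2)
x(U, E) = (-203 + U)/(-177 + E)
H(W) = √(-2 + W)/4
(-34115 + 49637)*(x(-185, 210) + H(-5)) = (-34115 + 49637)*((-203 - 185)/(-177 + 210) + √(-2 - 5)/4) = 15522*(-388/33 + √(-7)/4) = 15522*((1/33)*(-388) + (I*√7)/4) = 15522*(-388/33 + I*√7/4) = -2007512/11 + 7761*I*√7/2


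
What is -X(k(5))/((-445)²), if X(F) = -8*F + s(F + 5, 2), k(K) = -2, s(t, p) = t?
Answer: -19/198025 ≈ -9.5948e-5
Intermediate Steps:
X(F) = 5 - 7*F (X(F) = -8*F + (F + 5) = -8*F + (5 + F) = 5 - 7*F)
-X(k(5))/((-445)²) = -(5 - 7*(-2))/((-445)²) = -(5 + 14)/198025 = -19/198025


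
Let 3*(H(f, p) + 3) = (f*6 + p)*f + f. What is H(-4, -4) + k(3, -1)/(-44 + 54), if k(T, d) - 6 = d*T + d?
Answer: 166/5 ≈ 33.200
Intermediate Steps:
H(f, p) = -3 + f/3 + f*(p + 6*f)/3 (H(f, p) = -3 + ((f*6 + p)*f + f)/3 = -3 + ((6*f + p)*f + f)/3 = -3 + ((p + 6*f)*f + f)/3 = -3 + (f*(p + 6*f) + f)/3 = -3 + (f + f*(p + 6*f))/3 = -3 + (f/3 + f*(p + 6*f)/3) = -3 + f/3 + f*(p + 6*f)/3)
k(T, d) = 6 + d + T*d (k(T, d) = 6 + (d*T + d) = 6 + (T*d + d) = 6 + (d + T*d) = 6 + d + T*d)
H(-4, -4) + k(3, -1)/(-44 + 54) = (-3 + 2*(-4)² + (⅓)*(-4) + (⅓)*(-4)*(-4)) + (6 - 1 + 3*(-1))/(-44 + 54) = (-3 + 2*16 - 4/3 + 16/3) + (6 - 1 - 3)/10 = (-3 + 32 - 4/3 + 16/3) + (⅒)*2 = 33 + ⅕ = 166/5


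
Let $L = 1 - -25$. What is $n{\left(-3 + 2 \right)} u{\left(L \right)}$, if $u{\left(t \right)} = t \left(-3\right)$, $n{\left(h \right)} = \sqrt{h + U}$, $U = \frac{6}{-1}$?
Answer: $- 78 i \sqrt{7} \approx - 206.37 i$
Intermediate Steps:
$U = -6$ ($U = 6 \left(-1\right) = -6$)
$L = 26$ ($L = 1 + 25 = 26$)
$n{\left(h \right)} = \sqrt{-6 + h}$ ($n{\left(h \right)} = \sqrt{h - 6} = \sqrt{-6 + h}$)
$u{\left(t \right)} = - 3 t$
$n{\left(-3 + 2 \right)} u{\left(L \right)} = \sqrt{-6 + \left(-3 + 2\right)} \left(\left(-3\right) 26\right) = \sqrt{-6 - 1} \left(-78\right) = \sqrt{-7} \left(-78\right) = i \sqrt{7} \left(-78\right) = - 78 i \sqrt{7}$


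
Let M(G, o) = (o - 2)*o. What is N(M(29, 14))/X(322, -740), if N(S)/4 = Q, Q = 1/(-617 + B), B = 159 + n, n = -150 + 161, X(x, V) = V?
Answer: 1/82695 ≈ 1.2093e-5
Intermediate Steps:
M(G, o) = o*(-2 + o) (M(G, o) = (-2 + o)*o = o*(-2 + o))
n = 11
B = 170 (B = 159 + 11 = 170)
Q = -1/447 (Q = 1/(-617 + 170) = 1/(-447) = -1/447 ≈ -0.0022371)
N(S) = -4/447 (N(S) = 4*(-1/447) = -4/447)
N(M(29, 14))/X(322, -740) = -4/447/(-740) = -4/447*(-1/740) = 1/82695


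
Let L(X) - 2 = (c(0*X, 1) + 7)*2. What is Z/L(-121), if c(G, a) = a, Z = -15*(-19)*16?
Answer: 760/3 ≈ 253.33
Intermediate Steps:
Z = 4560 (Z = 285*16 = 4560)
L(X) = 18 (L(X) = 2 + (1 + 7)*2 = 2 + 8*2 = 2 + 16 = 18)
Z/L(-121) = 4560/18 = 4560*(1/18) = 760/3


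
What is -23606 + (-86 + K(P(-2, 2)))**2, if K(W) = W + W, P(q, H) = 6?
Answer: -18130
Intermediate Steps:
K(W) = 2*W
-23606 + (-86 + K(P(-2, 2)))**2 = -23606 + (-86 + 2*6)**2 = -23606 + (-86 + 12)**2 = -23606 + (-74)**2 = -23606 + 5476 = -18130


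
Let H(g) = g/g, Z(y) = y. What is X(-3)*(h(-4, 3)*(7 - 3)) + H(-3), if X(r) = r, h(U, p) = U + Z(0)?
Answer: 49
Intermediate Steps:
H(g) = 1
h(U, p) = U (h(U, p) = U + 0 = U)
X(-3)*(h(-4, 3)*(7 - 3)) + H(-3) = -(-12)*(7 - 3) + 1 = -(-12)*4 + 1 = -3*(-16) + 1 = 48 + 1 = 49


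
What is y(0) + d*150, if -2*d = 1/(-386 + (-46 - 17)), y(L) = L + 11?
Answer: 5014/449 ≈ 11.167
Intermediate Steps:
y(L) = 11 + L
d = 1/898 (d = -1/(2*(-386 + (-46 - 17))) = -1/(2*(-386 - 63)) = -½/(-449) = -½*(-1/449) = 1/898 ≈ 0.0011136)
y(0) + d*150 = (11 + 0) + (1/898)*150 = 11 + 75/449 = 5014/449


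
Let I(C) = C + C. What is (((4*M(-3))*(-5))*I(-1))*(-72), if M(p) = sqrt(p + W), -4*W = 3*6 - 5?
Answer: -7200*I ≈ -7200.0*I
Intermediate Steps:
W = -13/4 (W = -(3*6 - 5)/4 = -(18 - 5)/4 = -1/4*13 = -13/4 ≈ -3.2500)
I(C) = 2*C
M(p) = sqrt(-13/4 + p) (M(p) = sqrt(p - 13/4) = sqrt(-13/4 + p))
(((4*M(-3))*(-5))*I(-1))*(-72) = (((4*(sqrt(-13 + 4*(-3))/2))*(-5))*(2*(-1)))*(-72) = (((4*(sqrt(-13 - 12)/2))*(-5))*(-2))*(-72) = (((4*(sqrt(-25)/2))*(-5))*(-2))*(-72) = (((4*((5*I)/2))*(-5))*(-2))*(-72) = (((4*(5*I/2))*(-5))*(-2))*(-72) = (((10*I)*(-5))*(-2))*(-72) = (-50*I*(-2))*(-72) = (100*I)*(-72) = -7200*I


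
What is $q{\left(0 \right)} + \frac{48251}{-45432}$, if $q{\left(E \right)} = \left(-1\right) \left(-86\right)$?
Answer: $\frac{3858901}{45432} \approx 84.938$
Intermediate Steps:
$q{\left(E \right)} = 86$
$q{\left(0 \right)} + \frac{48251}{-45432} = 86 + \frac{48251}{-45432} = 86 + 48251 \left(- \frac{1}{45432}\right) = 86 - \frac{48251}{45432} = \frac{3858901}{45432}$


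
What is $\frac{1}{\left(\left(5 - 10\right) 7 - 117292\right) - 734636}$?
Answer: $- \frac{1}{851963} \approx -1.1738 \cdot 10^{-6}$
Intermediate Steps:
$\frac{1}{\left(\left(5 - 10\right) 7 - 117292\right) - 734636} = \frac{1}{\left(\left(-5\right) 7 - 117292\right) - 734636} = \frac{1}{\left(-35 - 117292\right) - 734636} = \frac{1}{-117327 - 734636} = \frac{1}{-851963} = - \frac{1}{851963}$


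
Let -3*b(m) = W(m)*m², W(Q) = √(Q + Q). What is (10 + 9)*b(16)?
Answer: -19456*√2/3 ≈ -9171.6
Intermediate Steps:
W(Q) = √2*√Q (W(Q) = √(2*Q) = √2*√Q)
b(m) = -√2*m^(5/2)/3 (b(m) = -√2*√m*m²/3 = -√2*m^(5/2)/3)
(10 + 9)*b(16) = (10 + 9)*(-√2*16^(5/2)/3) = 19*(-⅓*√2*1024) = 19*(-1024*√2/3) = -19456*√2/3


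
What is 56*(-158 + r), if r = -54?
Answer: -11872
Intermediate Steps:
56*(-158 + r) = 56*(-158 - 54) = 56*(-212) = -11872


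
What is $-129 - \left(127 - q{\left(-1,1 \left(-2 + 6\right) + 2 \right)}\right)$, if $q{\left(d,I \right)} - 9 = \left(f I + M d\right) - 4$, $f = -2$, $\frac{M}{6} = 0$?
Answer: $-263$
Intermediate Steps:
$M = 0$ ($M = 6 \cdot 0 = 0$)
$q{\left(d,I \right)} = 5 - 2 I$ ($q{\left(d,I \right)} = 9 + \left(\left(- 2 I + 0 d\right) - 4\right) = 9 + \left(\left(- 2 I + 0\right) - 4\right) = 9 - \left(4 + 2 I\right) = 5 - 2 I$)
$-129 - \left(127 - q{\left(-1,1 \left(-2 + 6\right) + 2 \right)}\right) = -129 - \left(127 - \left(5 - 2 \left(1 \left(-2 + 6\right) + 2\right)\right)\right) = -129 - \left(127 - \left(5 - 2 \left(1 \cdot 4 + 2\right)\right)\right) = -129 - \left(127 - \left(5 - 2 \left(4 + 2\right)\right)\right) = -129 - \left(127 - \left(5 - 12\right)\right) = -129 - \left(127 - -7\right) = -129 - \left(127 + 7\right) = -129 - 134 = -263$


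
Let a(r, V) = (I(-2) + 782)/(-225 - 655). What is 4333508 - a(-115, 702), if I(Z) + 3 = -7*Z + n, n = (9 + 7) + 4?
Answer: 3813487853/880 ≈ 4.3335e+6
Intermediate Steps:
n = 20 (n = 16 + 4 = 20)
I(Z) = 17 - 7*Z (I(Z) = -3 + (-7*Z + 20) = -3 + (20 - 7*Z) = 17 - 7*Z)
a(r, V) = -813/880 (a(r, V) = ((17 - 7*(-2)) + 782)/(-225 - 655) = ((17 + 14) + 782)/(-880) = (31 + 782)*(-1/880) = 813*(-1/880) = -813/880)
4333508 - a(-115, 702) = 4333508 - 1*(-813/880) = 4333508 + 813/880 = 3813487853/880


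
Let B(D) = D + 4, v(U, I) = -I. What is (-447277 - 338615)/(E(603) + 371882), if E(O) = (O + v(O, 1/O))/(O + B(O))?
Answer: -143352594990/67834156817 ≈ -2.1133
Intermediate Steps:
B(D) = 4 + D
E(O) = (O - 1/O)/(4 + 2*O) (E(O) = (O - 1/O)/(O + (4 + O)) = (O - 1/O)/(4 + 2*O))
(-447277 - 338615)/(E(603) + 371882) = (-447277 - 338615)/((½)*(-1 + 603²)/(603*(2 + 603)) + 371882) = -785892/((½)*(1/603)*(-1 + 363609)/605 + 371882) = -785892/((½)*(1/603)*(1/605)*363608 + 371882) = -785892/(181804/364815 + 371882) = -785892/135668313634/364815 = -785892*364815/135668313634 = -143352594990/67834156817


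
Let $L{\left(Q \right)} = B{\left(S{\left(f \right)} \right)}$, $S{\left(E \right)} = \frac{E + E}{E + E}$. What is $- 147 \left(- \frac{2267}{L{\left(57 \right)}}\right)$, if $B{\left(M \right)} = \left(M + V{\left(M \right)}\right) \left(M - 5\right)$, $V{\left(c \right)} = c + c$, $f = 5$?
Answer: $- \frac{111083}{4} \approx -27771.0$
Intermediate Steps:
$V{\left(c \right)} = 2 c$
$S{\left(E \right)} = 1$ ($S{\left(E \right)} = \frac{2 E}{2 E} = 2 E \frac{1}{2 E} = 1$)
$B{\left(M \right)} = 3 M \left(-5 + M\right)$ ($B{\left(M \right)} = \left(M + 2 M\right) \left(M - 5\right) = 3 M \left(-5 + M\right)$)
$L{\left(Q \right)} = -12$ ($L{\left(Q \right)} = 3 \cdot 1 \left(-5 + 1\right) = 3 \cdot 1 \left(-4\right) = -12$)
$- 147 \left(- \frac{2267}{L{\left(57 \right)}}\right) = - 147 \left(- \frac{2267}{-12}\right) = - 147 \left(\left(-2267\right) \left(- \frac{1}{12}\right)\right) = \left(-147\right) \frac{2267}{12} = - \frac{111083}{4}$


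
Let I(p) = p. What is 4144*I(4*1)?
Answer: 16576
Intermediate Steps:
4144*I(4*1) = 4144*(4*1) = 4144*4 = 16576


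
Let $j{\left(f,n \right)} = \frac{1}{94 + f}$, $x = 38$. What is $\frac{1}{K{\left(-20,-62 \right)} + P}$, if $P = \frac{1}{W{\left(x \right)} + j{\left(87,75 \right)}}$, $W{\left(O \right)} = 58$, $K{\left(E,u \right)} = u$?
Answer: $- \frac{10499}{650757} \approx -0.016134$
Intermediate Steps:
$P = \frac{181}{10499}$ ($P = \frac{1}{58 + \frac{1}{94 + 87}} = \frac{1}{58 + \frac{1}{181}} = \frac{1}{\frac{10499}{181}} = \frac{181}{10499} \approx 0.01724$)
$\frac{1}{K{\left(-20,-62 \right)} + P} = \frac{1}{-62 + \frac{181}{10499}} = \frac{1}{- \frac{650757}{10499}} = - \frac{10499}{650757}$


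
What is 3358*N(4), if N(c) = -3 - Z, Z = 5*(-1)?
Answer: 6716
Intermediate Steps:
Z = -5
N(c) = 2 (N(c) = -3 - 1*(-5) = -3 + 5 = 2)
3358*N(4) = 3358*2 = 6716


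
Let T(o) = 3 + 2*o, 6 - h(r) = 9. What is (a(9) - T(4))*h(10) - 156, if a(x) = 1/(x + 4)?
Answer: -1602/13 ≈ -123.23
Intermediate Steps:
a(x) = 1/(4 + x)
h(r) = -3 (h(r) = 6 - 1*9 = 6 - 9 = -3)
(a(9) - T(4))*h(10) - 156 = (1/(4 + 9) - (3 + 2*4))*(-3) - 156 = (1/13 - (3 + 8))*(-3) - 156 = (1/13 - 1*11)*(-3) - 156 = (1/13 - 11)*(-3) - 156 = -142/13*(-3) - 156 = 426/13 - 156 = -1602/13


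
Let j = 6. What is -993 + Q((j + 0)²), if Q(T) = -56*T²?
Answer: -73569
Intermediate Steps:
-993 + Q((j + 0)²) = -993 - 56*(6 + 0)⁴ = -993 - 56*(6²)² = -993 - 56*36² = -993 - 56*1296 = -993 - 72576 = -73569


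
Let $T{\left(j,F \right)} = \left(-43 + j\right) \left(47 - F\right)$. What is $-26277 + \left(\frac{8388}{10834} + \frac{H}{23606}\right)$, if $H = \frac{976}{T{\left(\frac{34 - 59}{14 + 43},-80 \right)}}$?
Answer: $- \frac{132071344057262103}{5026267667663} \approx -26276.0$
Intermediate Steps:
$H = - \frac{13908}{78613}$ ($H = \frac{976}{-2021 + 43 \left(-80\right) + 47 \frac{34 - 59}{14 + 43} - - 80 \frac{34 - 59}{14 + 43}} = \frac{976}{-2021 - 3440 + 47 \left(- \frac{25}{57}\right) - - 80 \left(- \frac{25}{57}\right)} = \frac{976}{-2021 - 3440 + 47 \left(\left(-25\right) \frac{1}{57}\right) - - 80 \left(\left(-25\right) \frac{1}{57}\right)} = \frac{976}{-2021 - 3440 + 47 \left(- \frac{25}{57}\right) - \left(-80\right) \left(- \frac{25}{57}\right)} = \frac{976}{-2021 - 3440 - \frac{1175}{57} - \frac{2000}{57}} = \frac{976}{- \frac{314452}{57}} = 976 \left(- \frac{57}{314452}\right) = - \frac{13908}{78613} \approx -0.17692$)
$-26277 + \left(\frac{8388}{10834} + \frac{H}{23606}\right) = -26277 + \left(\frac{8388}{10834} - \frac{13908}{78613 \cdot 23606}\right) = -26277 + \left(8388 \cdot \frac{1}{10834} - \frac{6954}{927869239}\right) = -26277 + \left(\frac{4194}{5417} - \frac{6954}{927869239}\right) = -26277 + \frac{3891445918548}{5026267667663} = - \frac{132071344057262103}{5026267667663}$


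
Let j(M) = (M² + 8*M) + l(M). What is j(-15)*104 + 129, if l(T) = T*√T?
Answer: 11049 - 1560*I*√15 ≈ 11049.0 - 6041.9*I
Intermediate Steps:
l(T) = T^(3/2)
j(M) = M² + M^(3/2) + 8*M (j(M) = (M² + 8*M) + M^(3/2) = M² + M^(3/2) + 8*M)
j(-15)*104 + 129 = ((-15)² + (-15)^(3/2) + 8*(-15))*104 + 129 = (225 - 15*I*√15 - 120)*104 + 129 = (105 - 15*I*√15)*104 + 129 = (10920 - 1560*I*√15) + 129 = 11049 - 1560*I*√15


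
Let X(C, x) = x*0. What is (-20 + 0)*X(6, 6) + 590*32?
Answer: 18880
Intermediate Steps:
X(C, x) = 0
(-20 + 0)*X(6, 6) + 590*32 = (-20 + 0)*0 + 590*32 = -20*0 + 18880 = 0 + 18880 = 18880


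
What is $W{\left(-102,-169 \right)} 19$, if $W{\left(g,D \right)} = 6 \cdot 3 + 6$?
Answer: $456$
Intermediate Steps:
$W{\left(g,D \right)} = 24$ ($W{\left(g,D \right)} = 18 + 6 = 24$)
$W{\left(-102,-169 \right)} 19 = 24 \cdot 19 = 456$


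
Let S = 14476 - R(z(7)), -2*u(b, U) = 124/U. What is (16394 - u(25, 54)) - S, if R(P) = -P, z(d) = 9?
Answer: 51574/27 ≈ 1910.1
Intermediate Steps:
u(b, U) = -62/U
S = 14485 (S = 14476 - (-1)*9 = 14476 - 1*(-9) = 14476 + 9 = 14485)
(16394 - u(25, 54)) - S = (16394 - (-62)/54) - 1*14485 = (16394 - (-62)/54) - 14485 = (16394 - 1*(-31/27)) - 14485 = (16394 + 31/27) - 14485 = 442669/27 - 14485 = 51574/27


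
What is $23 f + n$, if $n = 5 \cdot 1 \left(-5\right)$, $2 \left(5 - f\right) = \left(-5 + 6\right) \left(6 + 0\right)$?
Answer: $21$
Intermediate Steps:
$f = 2$ ($f = 5 - \frac{\left(-5 + 6\right) \left(6 + 0\right)}{2} = 5 - \frac{1 \cdot 6}{2} = 5 - 3 = 2$)
$n = -25$ ($n = 5 \left(-5\right) = -25$)
$23 f + n = 23 \cdot 2 - 25 = 46 - 25 = 21$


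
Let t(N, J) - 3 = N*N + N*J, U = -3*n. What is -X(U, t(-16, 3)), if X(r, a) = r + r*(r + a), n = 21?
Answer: 9387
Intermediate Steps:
U = -63 (U = -3*21 = -63)
t(N, J) = 3 + N² + J*N (t(N, J) = 3 + (N*N + N*J) = 3 + (N² + J*N) = 3 + N² + J*N)
X(r, a) = r + r*(a + r)
-X(U, t(-16, 3)) = -(-63)*(1 + (3 + (-16)² + 3*(-16)) - 63) = -(-63)*(1 + (3 + 256 - 48) - 63) = -(-63)*(1 + 211 - 63) = -(-63)*149 = -1*(-9387) = 9387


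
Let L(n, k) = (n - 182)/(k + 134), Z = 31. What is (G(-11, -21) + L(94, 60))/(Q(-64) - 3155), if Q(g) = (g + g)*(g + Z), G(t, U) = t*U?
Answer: 22363/103693 ≈ 0.21567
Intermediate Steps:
G(t, U) = U*t
L(n, k) = (-182 + n)/(134 + k)
Q(g) = 2*g*(31 + g) (Q(g) = (g + g)*(g + 31) = (2*g)*(31 + g) = 2*g*(31 + g))
(G(-11, -21) + L(94, 60))/(Q(-64) - 3155) = (-21*(-11) + (-182 + 94)/(134 + 60))/(2*(-64)*(31 - 64) - 3155) = (231 - 88/194)/(2*(-64)*(-33) - 3155) = (231 + (1/194)*(-88))/(4224 - 3155) = (231 - 44/97)/1069 = (22363/97)*(1/1069) = 22363/103693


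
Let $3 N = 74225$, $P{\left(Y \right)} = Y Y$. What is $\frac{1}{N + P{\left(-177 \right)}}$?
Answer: $\frac{3}{168212} \approx 1.7835 \cdot 10^{-5}$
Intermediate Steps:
$P{\left(Y \right)} = Y^{2}$
$N = \frac{74225}{3}$ ($N = \frac{1}{3} \cdot 74225 = \frac{74225}{3} \approx 24742.0$)
$\frac{1}{N + P{\left(-177 \right)}} = \frac{1}{\frac{74225}{3} + \left(-177\right)^{2}} = \frac{1}{\frac{74225}{3} + 31329} = \frac{1}{\frac{168212}{3}} = \frac{3}{168212}$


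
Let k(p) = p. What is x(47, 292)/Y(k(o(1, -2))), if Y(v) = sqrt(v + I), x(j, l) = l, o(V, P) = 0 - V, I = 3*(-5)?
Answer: -73*I ≈ -73.0*I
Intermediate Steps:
I = -15
o(V, P) = -V
Y(v) = sqrt(-15 + v) (Y(v) = sqrt(v - 15) = sqrt(-15 + v))
x(47, 292)/Y(k(o(1, -2))) = 292/(sqrt(-15 - 1*1)) = 292/(sqrt(-15 - 1)) = 292/(sqrt(-16)) = 292/((4*I)) = 292*(-I/4) = -73*I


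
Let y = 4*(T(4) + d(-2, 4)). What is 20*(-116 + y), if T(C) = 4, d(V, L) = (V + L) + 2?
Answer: -1680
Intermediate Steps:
d(V, L) = 2 + L + V (d(V, L) = (L + V) + 2 = 2 + L + V)
y = 32 (y = 4*(4 + (2 + 4 - 2)) = 4*(4 + 4) = 4*8 = 32)
20*(-116 + y) = 20*(-116 + 32) = 20*(-84) = -1680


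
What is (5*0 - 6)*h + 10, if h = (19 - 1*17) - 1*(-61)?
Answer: -368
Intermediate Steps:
h = 63 (h = (19 - 17) + 61 = 2 + 61 = 63)
(5*0 - 6)*h + 10 = (5*0 - 6)*63 + 10 = (0 - 6)*63 + 10 = -6*63 + 10 = -378 + 10 = -368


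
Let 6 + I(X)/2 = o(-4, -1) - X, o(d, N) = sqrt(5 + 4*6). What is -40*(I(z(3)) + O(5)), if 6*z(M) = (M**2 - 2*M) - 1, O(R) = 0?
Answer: 1520/3 - 80*sqrt(29) ≈ 75.854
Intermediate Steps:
o(d, N) = sqrt(29) (o(d, N) = sqrt(5 + 24) = sqrt(29))
z(M) = -1/6 - M/3 + M**2/6 (z(M) = ((M**2 - 2*M) - 1)/6 = (-1 + M**2 - 2*M)/6 = -1/6 - M/3 + M**2/6)
I(X) = -12 - 2*X + 2*sqrt(29) (I(X) = -12 + 2*(sqrt(29) - X) = -12 + (-2*X + 2*sqrt(29)) = -12 - 2*X + 2*sqrt(29))
-40*(I(z(3)) + O(5)) = -40*((-12 - 2*(-1/6 - 1/3*3 + (1/6)*3**2) + 2*sqrt(29)) + 0) = -40*((-12 - 2*(-1/6 - 1 + (1/6)*9) + 2*sqrt(29)) + 0) = -40*((-12 - 2*(-1/6 - 1 + 3/2) + 2*sqrt(29)) + 0) = -40*((-12 - 2*1/3 + 2*sqrt(29)) + 0) = -40*((-12 - 2/3 + 2*sqrt(29)) + 0) = -40*((-38/3 + 2*sqrt(29)) + 0) = -40*(-38/3 + 2*sqrt(29)) = 1520/3 - 80*sqrt(29)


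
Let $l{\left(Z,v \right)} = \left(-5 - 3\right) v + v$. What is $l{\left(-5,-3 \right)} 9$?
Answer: $189$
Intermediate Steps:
$l{\left(Z,v \right)} = - 7 v$ ($l{\left(Z,v \right)} = \left(-5 - 3\right) v + v = - 8 v + v = - 7 v$)
$l{\left(-5,-3 \right)} 9 = \left(-7\right) \left(-3\right) 9 = 21 \cdot 9 = 189$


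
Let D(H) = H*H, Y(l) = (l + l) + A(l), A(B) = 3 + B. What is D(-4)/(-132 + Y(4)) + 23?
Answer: 2675/117 ≈ 22.863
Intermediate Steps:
Y(l) = 3 + 3*l (Y(l) = (l + l) + (3 + l) = 2*l + (3 + l) = 3 + 3*l)
D(H) = H**2
D(-4)/(-132 + Y(4)) + 23 = (-4)**2/(-132 + (3 + 3*4)) + 23 = 16/(-132 + (3 + 12)) + 23 = 16/(-132 + 15) + 23 = 16/(-117) + 23 = -1/117*16 + 23 = -16/117 + 23 = 2675/117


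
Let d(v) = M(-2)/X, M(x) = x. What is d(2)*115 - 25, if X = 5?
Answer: -71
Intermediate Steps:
d(v) = -⅖ (d(v) = -2/5 = -2*⅕ = -⅖)
d(2)*115 - 25 = -⅖*115 - 25 = -46 - 25 = -71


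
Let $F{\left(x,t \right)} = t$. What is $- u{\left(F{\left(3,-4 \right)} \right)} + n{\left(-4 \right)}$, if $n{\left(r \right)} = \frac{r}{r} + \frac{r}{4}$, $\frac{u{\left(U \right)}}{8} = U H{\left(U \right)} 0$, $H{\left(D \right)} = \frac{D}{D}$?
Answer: $0$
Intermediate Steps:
$H{\left(D \right)} = 1$
$u{\left(U \right)} = 0$ ($u{\left(U \right)} = 8 U 1 \cdot 0 = 8 U 0 = 8 \cdot 0 = 0$)
$n{\left(r \right)} = 1 + \frac{r}{4}$ ($n{\left(r \right)} = 1 + r \frac{1}{4} = 1 + \frac{r}{4}$)
$- u{\left(F{\left(3,-4 \right)} \right)} + n{\left(-4 \right)} = \left(-1\right) 0 + \left(1 + \frac{1}{4} \left(-4\right)\right) = 0 + \left(1 - 1\right) = 0 + 0 = 0$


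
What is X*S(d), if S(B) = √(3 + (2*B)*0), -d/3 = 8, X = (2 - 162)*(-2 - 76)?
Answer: 12480*√3 ≈ 21616.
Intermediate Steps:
X = 12480 (X = -160*(-78) = 12480)
d = -24 (d = -3*8 = -24)
S(B) = √3 (S(B) = √(3 + 0) = √3)
X*S(d) = 12480*√3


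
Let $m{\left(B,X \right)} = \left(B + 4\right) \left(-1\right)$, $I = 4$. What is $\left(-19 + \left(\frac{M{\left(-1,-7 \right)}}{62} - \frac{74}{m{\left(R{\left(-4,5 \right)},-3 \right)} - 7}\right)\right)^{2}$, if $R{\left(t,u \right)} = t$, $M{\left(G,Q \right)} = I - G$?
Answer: $\frac{13126129}{188356} \approx 69.688$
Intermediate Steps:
$M{\left(G,Q \right)} = 4 - G$
$m{\left(B,X \right)} = -4 - B$ ($m{\left(B,X \right)} = \left(4 + B\right) \left(-1\right) = -4 - B$)
$\left(-19 + \left(\frac{M{\left(-1,-7 \right)}}{62} - \frac{74}{m{\left(R{\left(-4,5 \right)},-3 \right)} - 7}\right)\right)^{2} = \left(-19 - \left(\frac{74}{\left(-4 - -4\right) - 7} - \frac{4 - -1}{62}\right)\right)^{2} = \left(-19 - \left(\frac{74}{\left(-4 + 4\right) - 7} - \left(4 + 1\right) \frac{1}{62}\right)\right)^{2} = \left(-19 - \left(- \frac{5}{62} + \frac{74}{0 - 7}\right)\right)^{2} = \left(-19 - \left(- \frac{5}{62} + \frac{74}{-7}\right)\right)^{2} = \left(-19 + \left(\frac{5}{62} - - \frac{74}{7}\right)\right)^{2} = \left(-19 + \left(\frac{5}{62} + \frac{74}{7}\right)\right)^{2} = \left(-19 + \frac{4623}{434}\right)^{2} = \left(- \frac{3623}{434}\right)^{2} = \frac{13126129}{188356}$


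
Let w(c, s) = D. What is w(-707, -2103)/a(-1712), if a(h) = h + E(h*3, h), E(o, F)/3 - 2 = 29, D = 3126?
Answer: -3126/1619 ≈ -1.9308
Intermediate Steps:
E(o, F) = 93 (E(o, F) = 6 + 3*29 = 6 + 87 = 93)
a(h) = 93 + h (a(h) = h + 93 = 93 + h)
w(c, s) = 3126
w(-707, -2103)/a(-1712) = 3126/(93 - 1712) = 3126/(-1619) = 3126*(-1/1619) = -3126/1619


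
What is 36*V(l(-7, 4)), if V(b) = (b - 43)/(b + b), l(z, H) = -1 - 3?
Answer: 423/2 ≈ 211.50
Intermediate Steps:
l(z, H) = -4
V(b) = (-43 + b)/(2*b) (V(b) = (-43 + b)/((2*b)) = (-43 + b)*(1/(2*b)) = (-43 + b)/(2*b))
36*V(l(-7, 4)) = 36*((½)*(-43 - 4)/(-4)) = 36*((½)*(-¼)*(-47)) = 36*(47/8) = 423/2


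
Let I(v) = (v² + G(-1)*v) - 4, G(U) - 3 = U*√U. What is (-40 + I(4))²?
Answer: 240 + 128*I ≈ 240.0 + 128.0*I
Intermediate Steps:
G(U) = 3 + U^(3/2) (G(U) = 3 + U*√U = 3 + U^(3/2))
I(v) = -4 + v² + v*(3 - I) (I(v) = (v² + (3 + (-1)^(3/2))*v) - 4 = (v² + (3 - I)*v) - 4 = (v² + v*(3 - I)) - 4 = -4 + v² + v*(3 - I))
(-40 + I(4))² = (-40 + (-4 + 4² + 4*(3 - I)))² = (-40 + (-4 + 16 + (12 - 4*I)))² = (-40 + (24 - 4*I))² = (-16 - 4*I)²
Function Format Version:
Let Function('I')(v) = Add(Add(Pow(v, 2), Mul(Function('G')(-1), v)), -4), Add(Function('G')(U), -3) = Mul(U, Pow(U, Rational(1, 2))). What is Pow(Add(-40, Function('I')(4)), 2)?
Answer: Add(240, Mul(128, I)) ≈ Add(240.00, Mul(128.00, I))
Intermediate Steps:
Function('G')(U) = Add(3, Pow(U, Rational(3, 2))) (Function('G')(U) = Add(3, Mul(U, Pow(U, Rational(1, 2)))) = Add(3, Pow(U, Rational(3, 2))))
Function('I')(v) = Add(-4, Pow(v, 2), Mul(v, Add(3, Mul(-1, I)))) (Function('I')(v) = Add(Add(Pow(v, 2), Mul(Add(3, Pow(-1, Rational(3, 2))), v)), -4) = Add(Add(Pow(v, 2), Mul(Add(3, Mul(-1, I)), v)), -4) = Add(Add(Pow(v, 2), Mul(v, Add(3, Mul(-1, I)))), -4) = Add(-4, Pow(v, 2), Mul(v, Add(3, Mul(-1, I)))))
Pow(Add(-40, Function('I')(4)), 2) = Pow(Add(-40, Add(-4, Pow(4, 2), Mul(4, Add(3, Mul(-1, I))))), 2) = Pow(Add(-40, Add(-4, 16, Add(12, Mul(-4, I)))), 2) = Pow(Add(-40, Add(24, Mul(-4, I))), 2) = Pow(Add(-16, Mul(-4, I)), 2)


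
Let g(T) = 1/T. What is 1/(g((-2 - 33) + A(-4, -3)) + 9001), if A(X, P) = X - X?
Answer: 35/315034 ≈ 0.00011110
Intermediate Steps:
A(X, P) = 0
1/(g((-2 - 33) + A(-4, -3)) + 9001) = 1/(1/((-2 - 33) + 0) + 9001) = 1/(1/(-35 + 0) + 9001) = 1/(1/(-35) + 9001) = 1/(-1/35 + 9001) = 1/(315034/35) = 35/315034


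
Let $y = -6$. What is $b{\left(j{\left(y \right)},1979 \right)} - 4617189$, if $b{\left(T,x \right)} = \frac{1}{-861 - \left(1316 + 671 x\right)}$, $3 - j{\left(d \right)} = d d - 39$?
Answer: $- \frac{6141258448255}{1330086} \approx -4.6172 \cdot 10^{6}$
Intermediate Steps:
$j{\left(d \right)} = 42 - d^{2}$ ($j{\left(d \right)} = 3 - \left(d d - 39\right) = 3 - \left(d^{2} - 39\right) = 3 - \left(-39 + d^{2}\right) = 42 - d^{2}$)
$b{\left(T,x \right)} = \frac{1}{-2177 - 671 x}$ ($b{\left(T,x \right)} = \frac{1}{-861 - \left(1316 + 671 x\right)} = \frac{1}{-2177 - 671 x}$)
$b{\left(j{\left(y \right)},1979 \right)} - 4617189 = - \frac{1}{2177 + 671 \cdot 1979} - 4617189 = - \frac{1}{2177 + 1327909} - 4617189 = - \frac{1}{1330086} - 4617189 = - \frac{6141258448255}{1330086}$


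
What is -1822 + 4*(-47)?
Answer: -2010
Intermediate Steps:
-1822 + 4*(-47) = -1822 - 188 = -2010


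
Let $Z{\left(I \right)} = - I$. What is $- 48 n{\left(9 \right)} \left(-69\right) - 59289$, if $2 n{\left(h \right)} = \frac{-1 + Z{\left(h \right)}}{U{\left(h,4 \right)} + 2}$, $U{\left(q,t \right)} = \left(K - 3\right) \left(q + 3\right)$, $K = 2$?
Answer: $-57633$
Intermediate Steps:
$U{\left(q,t \right)} = -3 - q$ ($U{\left(q,t \right)} = \left(2 - 3\right) \left(q + 3\right) = - (3 + q) = -3 - q$)
$n{\left(h \right)} = \frac{1}{2}$ ($n{\left(h \right)} = \frac{\left(-1 - h\right) \frac{1}{\left(-3 - h\right) + 2}}{2} = \frac{\left(-1 - h\right) \frac{1}{-1 - h}}{2} = \frac{1}{2} \cdot 1 = \frac{1}{2}$)
$- 48 n{\left(9 \right)} \left(-69\right) - 59289 = \left(-48\right) \frac{1}{2} \left(-69\right) - 59289 = \left(-24\right) \left(-69\right) - 59289 = 1656 - 59289 = -57633$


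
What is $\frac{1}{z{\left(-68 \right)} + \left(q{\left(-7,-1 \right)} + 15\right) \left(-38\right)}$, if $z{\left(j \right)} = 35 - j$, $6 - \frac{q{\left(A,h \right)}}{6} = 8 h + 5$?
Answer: $- \frac{1}{2519} \approx -0.00039698$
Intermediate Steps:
$q{\left(A,h \right)} = 6 - 48 h$ ($q{\left(A,h \right)} = 36 - 6 \left(8 h + 5\right) = 36 - 6 \left(5 + 8 h\right) = 36 - \left(30 + 48 h\right) = 6 - 48 h$)
$\frac{1}{z{\left(-68 \right)} + \left(q{\left(-7,-1 \right)} + 15\right) \left(-38\right)} = \frac{1}{\left(35 - -68\right) + \left(\left(6 - -48\right) + 15\right) \left(-38\right)} = \frac{1}{\left(35 + 68\right) + \left(\left(6 + 48\right) + 15\right) \left(-38\right)} = \frac{1}{103 + \left(54 + 15\right) \left(-38\right)} = \frac{1}{103 + 69 \left(-38\right)} = \frac{1}{103 - 2622} = \frac{1}{-2519} = - \frac{1}{2519}$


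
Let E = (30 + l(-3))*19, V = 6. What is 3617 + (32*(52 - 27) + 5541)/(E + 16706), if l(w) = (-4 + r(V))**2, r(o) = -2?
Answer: 64967661/17960 ≈ 3617.4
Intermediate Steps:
l(w) = 36 (l(w) = (-4 - 2)**2 = (-6)**2 = 36)
E = 1254 (E = (30 + 36)*19 = 66*19 = 1254)
3617 + (32*(52 - 27) + 5541)/(E + 16706) = 3617 + (32*(52 - 27) + 5541)/(1254 + 16706) = 3617 + (32*25 + 5541)/17960 = 3617 + (800 + 5541)*(1/17960) = 3617 + 6341*(1/17960) = 3617 + 6341/17960 = 64967661/17960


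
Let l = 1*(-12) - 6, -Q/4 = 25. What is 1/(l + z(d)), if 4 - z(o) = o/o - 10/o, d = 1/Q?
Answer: -1/1015 ≈ -0.00098522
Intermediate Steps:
Q = -100 (Q = -4*25 = -100)
d = -1/100 (d = 1/(-100) = -1/100 ≈ -0.010000)
l = -18 (l = -12 - 6 = -18)
z(o) = 3 + 10/o (z(o) = 4 - (o/o - 10/o) = 4 - (1 - 10/o) = 4 + (-1 + 10/o) = 3 + 10/o)
1/(l + z(d)) = 1/(-18 + (3 + 10/(-1/100))) = 1/(-18 + (3 + 10*(-100))) = 1/(-18 + (3 - 1000)) = 1/(-18 - 997) = 1/(-1015) = -1/1015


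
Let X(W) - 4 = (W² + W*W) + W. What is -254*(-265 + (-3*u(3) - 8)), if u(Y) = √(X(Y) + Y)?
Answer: 69342 + 1524*√7 ≈ 73374.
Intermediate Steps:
X(W) = 4 + W + 2*W² (X(W) = 4 + ((W² + W*W) + W) = 4 + ((W² + W²) + W) = 4 + (2*W² + W) = 4 + (W + 2*W²) = 4 + W + 2*W²)
u(Y) = √(4 + 2*Y + 2*Y²) (u(Y) = √((4 + Y + 2*Y²) + Y) = √(4 + 2*Y + 2*Y²))
-254*(-265 + (-3*u(3) - 8)) = -254*(-265 + (-3*√(4 + 2*3 + 2*3²) - 8)) = -254*(-265 + (-3*√(4 + 6 + 2*9) - 8)) = -254*(-265 + (-3*√(4 + 6 + 18) - 8)) = -254*(-265 + (-6*√7 - 8)) = -254*(-265 + (-8 - 6*√7)) = -254*(-273 - 6*√7) = 69342 + 1524*√7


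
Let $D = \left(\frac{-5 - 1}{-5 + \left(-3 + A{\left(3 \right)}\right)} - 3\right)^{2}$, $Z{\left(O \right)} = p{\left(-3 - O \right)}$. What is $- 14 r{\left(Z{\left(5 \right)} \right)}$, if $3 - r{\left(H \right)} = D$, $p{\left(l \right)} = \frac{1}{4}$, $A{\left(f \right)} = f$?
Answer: $\frac{84}{25} \approx 3.36$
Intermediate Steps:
$p{\left(l \right)} = \frac{1}{4}$
$Z{\left(O \right)} = \frac{1}{4}$
$D = \frac{81}{25}$ ($D = \left(\frac{-5 - 1}{-5 + \left(-3 + 3\right)} - 3\right)^{2} = \left(- \frac{6}{-5 + 0} - 3\right)^{2} = \left(- \frac{6}{-5} - 3\right)^{2} = \left(\left(-6\right) \left(- \frac{1}{5}\right) - 3\right)^{2} = \left(\frac{6}{5} - 3\right)^{2} = \left(- \frac{9}{5}\right)^{2} = \frac{81}{25} \approx 3.24$)
$r{\left(H \right)} = - \frac{6}{25}$ ($r{\left(H \right)} = 3 - \frac{81}{25} = - \frac{6}{25}$)
$- 14 r{\left(Z{\left(5 \right)} \right)} = \left(-14\right) \left(- \frac{6}{25}\right) = \frac{84}{25}$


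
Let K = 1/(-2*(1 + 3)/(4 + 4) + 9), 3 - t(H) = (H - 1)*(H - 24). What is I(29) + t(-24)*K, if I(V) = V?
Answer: -965/8 ≈ -120.63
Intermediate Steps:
t(H) = 3 - (-1 + H)*(-24 + H) (t(H) = 3 - (H - 1)*(H - 24) = 3 - (-1 + H)*(-24 + H))
K = ⅛ (K = 1/(-8/8 + 9) = 1/(-2*½ + 9) = 1/(-1 + 9) = 1/8 = ⅛ ≈ 0.12500)
I(29) + t(-24)*K = 29 + (-21 - 1*(-24)² + 25*(-24))*(⅛) = 29 + (-21 - 1*576 - 600)*(⅛) = 29 + (-21 - 576 - 600)*(⅛) = 29 - 1197*⅛ = 29 - 1197/8 = -965/8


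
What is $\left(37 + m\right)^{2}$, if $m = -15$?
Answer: $484$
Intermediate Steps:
$\left(37 + m\right)^{2} = \left(37 - 15\right)^{2} = 22^{2} = 484$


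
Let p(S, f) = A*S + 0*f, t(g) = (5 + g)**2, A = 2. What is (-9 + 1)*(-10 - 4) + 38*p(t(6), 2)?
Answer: 9308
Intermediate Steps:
p(S, f) = 2*S (p(S, f) = 2*S + 0*f = 2*S + 0 = 2*S)
(-9 + 1)*(-10 - 4) + 38*p(t(6), 2) = (-9 + 1)*(-10 - 4) + 38*(2*(5 + 6)**2) = -8*(-14) + 38*(2*11**2) = 112 + 38*(2*121) = 112 + 38*242 = 112 + 9196 = 9308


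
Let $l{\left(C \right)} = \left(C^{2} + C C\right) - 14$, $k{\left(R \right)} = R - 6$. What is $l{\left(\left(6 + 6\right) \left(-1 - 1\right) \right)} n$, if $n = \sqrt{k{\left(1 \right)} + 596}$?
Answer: $1138 \sqrt{591} \approx 27665.0$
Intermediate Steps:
$k{\left(R \right)} = -6 + R$
$l{\left(C \right)} = -14 + 2 C^{2}$ ($l{\left(C \right)} = \left(C^{2} + C^{2}\right) - 14 = 2 C^{2} - 14 = -14 + 2 C^{2}$)
$n = \sqrt{591}$ ($n = \sqrt{\left(-6 + 1\right) + 596} = \sqrt{-5 + 596} = \sqrt{591} \approx 24.31$)
$l{\left(\left(6 + 6\right) \left(-1 - 1\right) \right)} n = \left(-14 + 2 \left(\left(6 + 6\right) \left(-1 - 1\right)\right)^{2}\right) \sqrt{591} = \left(-14 + 2 \left(12 \left(-2\right)\right)^{2}\right) \sqrt{591} = \left(-14 + 2 \left(-24\right)^{2}\right) \sqrt{591} = \left(-14 + 2 \cdot 576\right) \sqrt{591} = \left(-14 + 1152\right) \sqrt{591} = 1138 \sqrt{591}$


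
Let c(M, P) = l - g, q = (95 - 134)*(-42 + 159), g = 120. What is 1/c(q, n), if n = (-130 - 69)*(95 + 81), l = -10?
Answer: -1/130 ≈ -0.0076923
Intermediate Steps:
q = -4563 (q = -39*117 = -4563)
n = -35024 (n = -199*176 = -35024)
c(M, P) = -130 (c(M, P) = -10 - 1*120 = -10 - 120 = -130)
1/c(q, n) = 1/(-130) = -1/130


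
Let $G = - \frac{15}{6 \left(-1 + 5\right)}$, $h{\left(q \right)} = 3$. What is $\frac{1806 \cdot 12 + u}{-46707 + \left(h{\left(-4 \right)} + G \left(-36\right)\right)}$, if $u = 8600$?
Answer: $- \frac{60544}{93363} \approx -0.64848$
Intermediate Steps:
$G = - \frac{5}{8}$ ($G = - \frac{15}{6 \cdot 4} = - \frac{15}{24} = \left(-15\right) \frac{1}{24} = - \frac{5}{8} \approx -0.625$)
$\frac{1806 \cdot 12 + u}{-46707 + \left(h{\left(-4 \right)} + G \left(-36\right)\right)} = \frac{1806 \cdot 12 + 8600}{-46707 + \left(3 - - \frac{45}{2}\right)} = \frac{21672 + 8600}{-46707 + \left(3 + \frac{45}{2}\right)} = \frac{30272}{-46707 + \frac{51}{2}} = \frac{30272}{- \frac{93363}{2}} = 30272 \left(- \frac{2}{93363}\right) = - \frac{60544}{93363}$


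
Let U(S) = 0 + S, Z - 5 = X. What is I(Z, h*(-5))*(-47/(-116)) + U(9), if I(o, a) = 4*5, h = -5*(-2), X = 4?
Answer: 496/29 ≈ 17.103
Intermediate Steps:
Z = 9 (Z = 5 + 4 = 9)
h = 10
I(o, a) = 20
U(S) = S
I(Z, h*(-5))*(-47/(-116)) + U(9) = 20*(-47/(-116)) + 9 = 20*(-47*(-1/116)) + 9 = 20*(47/116) + 9 = 235/29 + 9 = 496/29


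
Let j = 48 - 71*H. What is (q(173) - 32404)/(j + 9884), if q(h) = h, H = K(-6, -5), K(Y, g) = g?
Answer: -32231/10287 ≈ -3.1332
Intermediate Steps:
H = -5
j = 403 (j = 48 - 71*(-5) = 48 + 355 = 403)
(q(173) - 32404)/(j + 9884) = (173 - 32404)/(403 + 9884) = -32231/10287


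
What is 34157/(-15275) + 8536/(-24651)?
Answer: -88399237/34231275 ≈ -2.5824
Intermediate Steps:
34157/(-15275) + 8536/(-24651) = 34157*(-1/15275) + 8536*(-1/24651) = -34157/15275 - 776/2241 = -88399237/34231275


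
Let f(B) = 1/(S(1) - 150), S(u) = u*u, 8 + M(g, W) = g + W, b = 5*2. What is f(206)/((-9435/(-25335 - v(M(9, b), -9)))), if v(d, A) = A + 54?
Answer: -1692/93721 ≈ -0.018054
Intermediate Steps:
b = 10
M(g, W) = -8 + W + g (M(g, W) = -8 + (g + W) = -8 + (W + g) = -8 + W + g)
S(u) = u²
v(d, A) = 54 + A
f(B) = -1/149 (f(B) = 1/(1² - 150) = 1/(1 - 150) = 1/(-149) = -1/149)
f(206)/((-9435/(-25335 - v(M(9, b), -9)))) = -(1689/93721 + (54 - 9)/1405815) = -1/(149*((-9435/(-25335 - 1*45)))) = -1/(149*((-9435/(-25335 - 45)))) = -1/(149*((-9435/(-25380)))) = -1/(149*((-9435*(-1/25380)))) = -1/(149*629/1692) = -1/149*1692/629 = -1692/93721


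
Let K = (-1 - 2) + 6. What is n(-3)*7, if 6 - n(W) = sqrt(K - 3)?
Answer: 42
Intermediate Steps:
K = 3 (K = -3 + 6 = 3)
n(W) = 6 (n(W) = 6 - sqrt(3 - 3) = 6 - sqrt(0) = 6 - 1*0 = 6 + 0 = 6)
n(-3)*7 = 6*7 = 42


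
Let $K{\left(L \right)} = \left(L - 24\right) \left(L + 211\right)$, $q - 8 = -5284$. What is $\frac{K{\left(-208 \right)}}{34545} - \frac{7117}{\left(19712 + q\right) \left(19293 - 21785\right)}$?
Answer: $- \frac{1180590647}{59178072240} \approx -0.01995$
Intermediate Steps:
$q = -5276$ ($q = 8 - 5284 = -5276$)
$K{\left(L \right)} = \left(-24 + L\right) \left(211 + L\right)$
$\frac{K{\left(-208 \right)}}{34545} - \frac{7117}{\left(19712 + q\right) \left(19293 - 21785\right)} = \frac{-5064 + \left(-208\right)^{2} + 187 \left(-208\right)}{34545} - \frac{7117}{\left(19712 - 5276\right) \left(19293 - 21785\right)} = \left(-5064 + 43264 - 38896\right) \frac{1}{34545} - \frac{7117}{14436 \left(-2492\right)} = \left(-696\right) \frac{1}{34545} - \frac{7117}{-35974512} = - \frac{232}{11515} - - \frac{7117}{35974512} = - \frac{232}{11515} + \frac{7117}{35974512} = - \frac{1180590647}{59178072240}$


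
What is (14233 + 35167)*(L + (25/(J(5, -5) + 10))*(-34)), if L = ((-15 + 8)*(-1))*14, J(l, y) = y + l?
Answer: 642200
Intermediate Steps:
J(l, y) = l + y
L = 98 (L = -7*(-1)*14 = 7*14 = 98)
(14233 + 35167)*(L + (25/(J(5, -5) + 10))*(-34)) = (14233 + 35167)*(98 + (25/((5 - 5) + 10))*(-34)) = 49400*(98 + (25/(0 + 10))*(-34)) = 49400*(98 + (25/10)*(-34)) = 49400*(98 + (25*(⅒))*(-34)) = 49400*(98 + (5/2)*(-34)) = 49400*(98 - 85) = 49400*13 = 642200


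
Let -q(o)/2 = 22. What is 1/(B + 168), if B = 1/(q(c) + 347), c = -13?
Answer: 303/50905 ≈ 0.0059523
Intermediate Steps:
q(o) = -44 (q(o) = -2*22 = -44)
B = 1/303 (B = 1/(-44 + 347) = 1/303 ≈ 0.0033003)
1/(B + 168) = 1/(1/303 + 168) = 1/(50905/303) = 303/50905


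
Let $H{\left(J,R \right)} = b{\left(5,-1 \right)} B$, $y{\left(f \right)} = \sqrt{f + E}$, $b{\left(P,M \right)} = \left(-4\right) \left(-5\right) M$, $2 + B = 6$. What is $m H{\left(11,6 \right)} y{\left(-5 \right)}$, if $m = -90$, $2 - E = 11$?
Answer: $7200 i \sqrt{14} \approx 26940.0 i$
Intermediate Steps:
$B = 4$ ($B = -2 + 6 = 4$)
$E = -9$ ($E = 2 - 11 = -9$)
$b{\left(P,M \right)} = 20 M$
$y{\left(f \right)} = \sqrt{-9 + f}$ ($y{\left(f \right)} = \sqrt{f - 9} = \sqrt{-9 + f}$)
$H{\left(J,R \right)} = -80$ ($H{\left(J,R \right)} = 20 \left(-1\right) 4 = \left(-20\right) 4 = -80$)
$m H{\left(11,6 \right)} y{\left(-5 \right)} = \left(-90\right) \left(-80\right) \sqrt{-9 - 5} = 7200 \sqrt{-14} = 7200 i \sqrt{14}$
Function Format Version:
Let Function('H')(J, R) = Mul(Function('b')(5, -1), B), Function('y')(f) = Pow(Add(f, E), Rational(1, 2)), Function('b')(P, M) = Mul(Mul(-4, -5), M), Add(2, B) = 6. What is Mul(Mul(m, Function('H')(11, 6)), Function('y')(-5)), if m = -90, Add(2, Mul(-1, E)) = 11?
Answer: Mul(7200, I, Pow(14, Rational(1, 2))) ≈ Mul(26940., I)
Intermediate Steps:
B = 4 (B = Add(-2, 6) = 4)
E = -9 (E = Add(2, Mul(-1, 11)) = Add(2, -11) = -9)
Function('b')(P, M) = Mul(20, M)
Function('y')(f) = Pow(Add(-9, f), Rational(1, 2)) (Function('y')(f) = Pow(Add(f, -9), Rational(1, 2)) = Pow(Add(-9, f), Rational(1, 2)))
Function('H')(J, R) = -80 (Function('H')(J, R) = Mul(Mul(20, -1), 4) = Mul(-20, 4) = -80)
Mul(Mul(m, Function('H')(11, 6)), Function('y')(-5)) = Mul(Mul(-90, -80), Pow(Add(-9, -5), Rational(1, 2))) = Mul(7200, Pow(-14, Rational(1, 2))) = Mul(7200, Mul(I, Pow(14, Rational(1, 2)))) = Mul(7200, I, Pow(14, Rational(1, 2)))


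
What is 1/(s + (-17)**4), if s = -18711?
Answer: 1/64810 ≈ 1.5430e-5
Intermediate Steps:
1/(s + (-17)**4) = 1/(-18711 + (-17)**4) = 1/(-18711 + 83521) = 1/64810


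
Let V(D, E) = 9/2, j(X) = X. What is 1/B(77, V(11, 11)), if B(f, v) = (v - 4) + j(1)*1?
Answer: ⅔ ≈ 0.66667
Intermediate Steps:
V(D, E) = 9/2 (V(D, E) = 9*(½) = 9/2)
B(f, v) = -3 + v (B(f, v) = (v - 4) + 1*1 = (-4 + v) + 1 = -3 + v)
1/B(77, V(11, 11)) = 1/(-3 + 9/2) = 1/(3/2) = ⅔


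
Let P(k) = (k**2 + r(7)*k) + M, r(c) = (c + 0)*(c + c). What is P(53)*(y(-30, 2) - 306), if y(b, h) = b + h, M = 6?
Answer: -2675006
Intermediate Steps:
r(c) = 2*c**2 (r(c) = c*(2*c) = 2*c**2)
P(k) = 6 + k**2 + 98*k (P(k) = (k**2 + (2*7**2)*k) + 6 = (k**2 + (2*49)*k) + 6 = (k**2 + 98*k) + 6 = 6 + k**2 + 98*k)
P(53)*(y(-30, 2) - 306) = (6 + 53**2 + 98*53)*((-30 + 2) - 306) = (6 + 2809 + 5194)*(-28 - 306) = 8009*(-334) = -2675006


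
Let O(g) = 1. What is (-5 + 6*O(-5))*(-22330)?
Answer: -22330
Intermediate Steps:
(-5 + 6*O(-5))*(-22330) = (-5 + 6*1)*(-22330) = (-5 + 6)*(-22330) = 1*(-22330) = -22330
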